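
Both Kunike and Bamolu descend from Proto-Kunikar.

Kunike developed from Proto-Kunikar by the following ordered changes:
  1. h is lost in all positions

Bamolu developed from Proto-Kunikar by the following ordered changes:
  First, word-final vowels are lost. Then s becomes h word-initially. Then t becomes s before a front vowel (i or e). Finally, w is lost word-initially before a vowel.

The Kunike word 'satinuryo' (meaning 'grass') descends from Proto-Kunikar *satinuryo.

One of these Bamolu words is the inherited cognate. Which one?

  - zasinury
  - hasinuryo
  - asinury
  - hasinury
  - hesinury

Bamolu: start from *satinuryo.
  rule 1 (apocope): satinuryo → satinury
  rule 2 (debuccalisation): satinury → hatinury
  rule 3 (palatalisation): hatinury → hasinury
  rule 4: no change — hasinury
  ⇒ Bamolu hasinury
The other candidates each miss or misapply at least one Bamolu change.

hasinury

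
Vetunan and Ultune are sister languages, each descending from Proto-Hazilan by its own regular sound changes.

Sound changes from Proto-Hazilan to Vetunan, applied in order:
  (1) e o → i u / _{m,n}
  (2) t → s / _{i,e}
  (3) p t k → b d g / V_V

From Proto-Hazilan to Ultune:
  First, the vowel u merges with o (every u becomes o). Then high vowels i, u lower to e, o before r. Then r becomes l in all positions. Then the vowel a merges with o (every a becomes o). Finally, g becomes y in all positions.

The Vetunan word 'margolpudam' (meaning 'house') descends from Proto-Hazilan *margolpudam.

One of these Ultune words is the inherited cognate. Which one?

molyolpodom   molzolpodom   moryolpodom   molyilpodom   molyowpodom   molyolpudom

molyolpodom

Ultune: start from *margolpudam.
  rule 1 (vowel merger): margolpudam → margolpodam
  rule 2: no change — margolpodam
  rule 3 (unconditioned shift): margolpodam → malgolpodam
  rule 4 (vowel merger): malgolpodam → molgolpodom
  rule 5 (unconditioned shift): molgolpodom → molyolpodom
  ⇒ Ultune molyolpodom
The other candidates each miss or misapply at least one Ultune change.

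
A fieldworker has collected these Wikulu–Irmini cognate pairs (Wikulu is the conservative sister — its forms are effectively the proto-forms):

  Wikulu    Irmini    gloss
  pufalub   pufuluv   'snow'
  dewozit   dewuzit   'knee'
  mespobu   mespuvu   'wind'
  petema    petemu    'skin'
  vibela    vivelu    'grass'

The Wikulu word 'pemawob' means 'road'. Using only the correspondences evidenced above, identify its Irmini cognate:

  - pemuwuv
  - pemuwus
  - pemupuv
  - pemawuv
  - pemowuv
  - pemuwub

pufalub ~ pufuluv — Wikulu a corresponds to Irmini u after a consonant, before a consonant other than r, m, n, p, b, f, v.
mespobu ~ mespuvu — Wikulu o corresponds to Irmini u after a consonant, before a labial obstruent.
pufalub ~ pufuluv — Wikulu b corresponds to Irmini v word-finally.
Applying these to Wikulu 'pemawob':
  pemawob → pemuwob   (a→u after a consonant, before a consonant other than r, m, n, p, b, f, v)
  pemuwob → pemuwub   (o→u after a consonant, before a labial obstruent)
  pemuwub → pemuwuv   (b→v word-finally)
So the Irmini cognate is 'pemuwuv'.

pemuwuv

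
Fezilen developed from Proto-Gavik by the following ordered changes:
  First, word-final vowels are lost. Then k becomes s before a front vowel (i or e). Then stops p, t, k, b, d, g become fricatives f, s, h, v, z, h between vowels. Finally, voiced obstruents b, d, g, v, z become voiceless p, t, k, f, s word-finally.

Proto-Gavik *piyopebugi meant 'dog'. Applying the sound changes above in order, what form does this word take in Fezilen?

Fezilen: start from *piyopebugi.
  rule 1 (apocope): piyopebugi → piyopebug
  rule 2: no change — piyopebug
  rule 3 (intervocalic lenition): piyopebug → piyofevug
  rule 4 (final devoicing): piyofevug → piyofevuk
  ⇒ Fezilen piyofevuk

piyofevuk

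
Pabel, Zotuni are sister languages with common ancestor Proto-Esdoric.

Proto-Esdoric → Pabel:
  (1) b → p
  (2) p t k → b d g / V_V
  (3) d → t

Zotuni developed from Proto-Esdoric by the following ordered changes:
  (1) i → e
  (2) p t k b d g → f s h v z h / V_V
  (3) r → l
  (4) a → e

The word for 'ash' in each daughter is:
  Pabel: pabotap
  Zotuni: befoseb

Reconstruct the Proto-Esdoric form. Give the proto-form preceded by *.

*bapotab

Position 1: Pabel has p, Zotuni has b. Zotuni preserves b here (none of its changes turn any other segment into b), so the proto-segment is *b.
Position 6: Pabel has a, Zotuni has e. Pabel preserves a here (none of its changes turn any other segment into a), so the proto-segment is *a.
Verify the candidate proto-form against each daughter:
Pabel: start from *bapotab.
  rule 1 (unconditioned shift): bapotab → papotap
  rule 2 (intervocalic voicing): papotap → pabodap
  rule 3 (unconditioned shift): pabodap → pabotap
  ⇒ Pabel pabotap
Zotuni: *bapotab > bafosab > befoseb  (by intervocalic lenition, vowel merger)
No other proto-form is consistent with every reflex, so the reconstruction is *bapotab.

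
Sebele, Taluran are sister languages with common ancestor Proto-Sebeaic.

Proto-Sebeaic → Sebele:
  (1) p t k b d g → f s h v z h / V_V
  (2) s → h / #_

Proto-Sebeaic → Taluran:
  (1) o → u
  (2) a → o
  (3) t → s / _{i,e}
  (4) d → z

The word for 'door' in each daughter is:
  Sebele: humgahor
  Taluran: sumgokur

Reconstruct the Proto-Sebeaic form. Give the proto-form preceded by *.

Position 6: Sebele has h, Taluran has k. Taluran preserves k here (none of its changes turn any other segment into k), so the proto-segment is *k.
Position 1: Sebele has h, Taluran has s. Taking the neighbouring segments as reconstructed: Sebele h could go back to *s or *h; Taluran s can only go back to *s — the one source consistent with every daughter is *s.
Position 7: Sebele has o, Taluran has u. Sebele preserves o here (none of its changes turn any other segment into o), so the proto-segment is *o.
Verify the candidate proto-form against each daughter:
Sebele: *sumgakor > sumgahor > humgahor  (by intervocalic lenition, debuccalisation)
Taluran: *sumgakor
  sumgakor → sumgakur   [vowel merger]
  sumgakur → sumgokur   [vowel merger]
  sumgokur (rule 3 does not apply)
  sumgokur (rule 4 does not apply)
  giving Taluran sumgokur.
*sumgakor is the unique common source.

*sumgakor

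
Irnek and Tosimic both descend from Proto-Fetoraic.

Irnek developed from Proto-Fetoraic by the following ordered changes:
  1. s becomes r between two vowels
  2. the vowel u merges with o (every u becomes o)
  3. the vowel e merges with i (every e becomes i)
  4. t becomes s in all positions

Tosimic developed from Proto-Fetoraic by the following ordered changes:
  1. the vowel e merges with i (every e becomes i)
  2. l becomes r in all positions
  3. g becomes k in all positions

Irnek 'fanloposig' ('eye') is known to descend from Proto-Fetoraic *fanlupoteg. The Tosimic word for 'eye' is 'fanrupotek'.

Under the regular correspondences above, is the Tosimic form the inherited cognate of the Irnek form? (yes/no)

no

Derive the expected Tosimic reflex of *fanlupoteg:
Tosimic: *fanlupoteg
  fanlupoteg → fanlupotig   [vowel merger]
  fanlupotig → fanrupotig   [unconditioned shift]
  fanrupotig → fanrupotik   [unconditioned shift]
  giving Tosimic fanrupotik.
The regular Tosimic reflex would be 'fanrupotik', but the attested form is 'fanrupotek'. The correspondence is irregular, so they are not cognates (the Tosimic form has a different source).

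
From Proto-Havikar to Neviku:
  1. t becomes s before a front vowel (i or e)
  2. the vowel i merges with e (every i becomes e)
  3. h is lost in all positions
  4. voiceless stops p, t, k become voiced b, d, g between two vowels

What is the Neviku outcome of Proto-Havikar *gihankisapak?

geankesabak

Neviku: start from *gihankisapak.
  rule 1: no change — gihankisapak
  rule 2 (vowel merger): gihankisapak → gehankesapak
  rule 3 (h-loss): gehankesapak → geankesapak
  rule 4 (intervocalic voicing): geankesapak → geankesabak
  ⇒ Neviku geankesabak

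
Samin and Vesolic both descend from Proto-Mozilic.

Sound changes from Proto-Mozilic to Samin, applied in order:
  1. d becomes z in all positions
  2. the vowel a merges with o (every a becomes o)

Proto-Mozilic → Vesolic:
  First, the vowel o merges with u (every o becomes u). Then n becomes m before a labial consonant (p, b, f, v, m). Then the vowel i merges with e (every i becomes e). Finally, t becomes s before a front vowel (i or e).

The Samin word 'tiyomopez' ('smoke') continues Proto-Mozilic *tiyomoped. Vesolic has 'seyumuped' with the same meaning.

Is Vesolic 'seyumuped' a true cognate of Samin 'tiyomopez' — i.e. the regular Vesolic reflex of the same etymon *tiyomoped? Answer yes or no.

yes

Derive the expected Vesolic reflex of *tiyomoped:
Vesolic: *tiyomoped > tiyumuped > teyumuped > seyumuped  (by vowel merger, vowel merger, palatalisation)
Vesolic 'seyumuped' matches the regular reflex exactly, so the pair is cognate.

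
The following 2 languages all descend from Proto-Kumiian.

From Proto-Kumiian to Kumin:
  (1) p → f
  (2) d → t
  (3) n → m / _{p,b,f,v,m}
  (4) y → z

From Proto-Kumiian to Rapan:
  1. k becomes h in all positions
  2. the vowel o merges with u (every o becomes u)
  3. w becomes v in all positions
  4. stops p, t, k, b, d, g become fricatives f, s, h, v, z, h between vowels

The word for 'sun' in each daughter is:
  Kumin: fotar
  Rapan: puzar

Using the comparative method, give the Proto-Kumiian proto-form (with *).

Position 2: Kumin has o, Rapan has u. Kumin preserves o here (none of its changes turn any other segment into o), so the proto-segment is *o.
Position 1: Kumin has f, Rapan has p. Rapan preserves p here (none of its changes turn any other segment into p), so the proto-segment is *p.
This points to *podar. Verify forward in each daughter:
Kumin: *podar > fodar > fotar  (by unconditioned shift, unconditioned shift)
Rapan: *podar
  podar (rule 1 does not apply)
  podar → pudar   [vowel merger]
  pudar (rule 3 does not apply)
  pudar → puzar   [intervocalic lenition]
  giving Rapan puzar.
Only *podar yields all of Kumin fotar, Rapan puzar.

*podar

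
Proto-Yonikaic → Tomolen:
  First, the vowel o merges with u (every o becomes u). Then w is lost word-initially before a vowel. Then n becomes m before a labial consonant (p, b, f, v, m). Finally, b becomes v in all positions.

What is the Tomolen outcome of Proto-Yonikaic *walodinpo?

Tomolen: *walodinpo
  walodinpo → waludinpu   [vowel merger]
  waludinpu → aludinpu   [glide loss]
  aludinpu → aludimpu   [nasal place assimilation]
  aludimpu (rule 4 does not apply)
  giving Tomolen aludimpu.

aludimpu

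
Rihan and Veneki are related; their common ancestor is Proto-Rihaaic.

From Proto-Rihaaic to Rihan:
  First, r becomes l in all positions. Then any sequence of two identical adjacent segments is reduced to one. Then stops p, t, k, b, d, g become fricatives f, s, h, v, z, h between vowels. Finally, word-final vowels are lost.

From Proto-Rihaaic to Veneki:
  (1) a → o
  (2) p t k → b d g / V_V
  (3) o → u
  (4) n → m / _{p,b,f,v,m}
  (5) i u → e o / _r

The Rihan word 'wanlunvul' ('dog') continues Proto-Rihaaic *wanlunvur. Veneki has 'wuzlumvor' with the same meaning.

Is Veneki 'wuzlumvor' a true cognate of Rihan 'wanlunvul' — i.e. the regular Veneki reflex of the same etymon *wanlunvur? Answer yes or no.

Derive the expected Veneki reflex of *wanlunvur:
Veneki: start from *wanlunvur.
  rule 1 (vowel merger): wanlunvur → wonlunvur
  rule 2: no change — wonlunvur
  rule 3 (vowel merger): wonlunvur → wunlunvur
  rule 4 (nasal place assimilation): wunlunvur → wunlumvur
  rule 5 (pre-rhotic lowering): wunlumvur → wunlumvor
  ⇒ Veneki wunlumvor
The regular Veneki reflex would be 'wunlumvor', but the attested form is 'wuzlumvor'. The correspondence is irregular, so they are not cognates (the Veneki form has a different source).

no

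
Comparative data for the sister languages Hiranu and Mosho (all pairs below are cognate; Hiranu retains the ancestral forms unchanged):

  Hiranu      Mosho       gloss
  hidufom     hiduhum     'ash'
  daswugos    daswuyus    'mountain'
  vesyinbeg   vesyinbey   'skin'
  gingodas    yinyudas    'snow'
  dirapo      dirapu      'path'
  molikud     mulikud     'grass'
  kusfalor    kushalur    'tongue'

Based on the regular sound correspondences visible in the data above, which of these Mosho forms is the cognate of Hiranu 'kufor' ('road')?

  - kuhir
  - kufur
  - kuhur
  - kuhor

hidufom ~ hiduhum — Hiranu f corresponds to Mosho h between vowels (before a back vowel).
kusfalor ~ kushalur — Hiranu o corresponds to Mosho u after a consonant, before r.
Applying these to Hiranu 'kufor':
  kufor → kuhor   (f→h between vowels (before a back vowel))
  kuhor → kuhur   (o→u after a consonant, before r)
So the Mosho cognate is 'kuhur'.

kuhur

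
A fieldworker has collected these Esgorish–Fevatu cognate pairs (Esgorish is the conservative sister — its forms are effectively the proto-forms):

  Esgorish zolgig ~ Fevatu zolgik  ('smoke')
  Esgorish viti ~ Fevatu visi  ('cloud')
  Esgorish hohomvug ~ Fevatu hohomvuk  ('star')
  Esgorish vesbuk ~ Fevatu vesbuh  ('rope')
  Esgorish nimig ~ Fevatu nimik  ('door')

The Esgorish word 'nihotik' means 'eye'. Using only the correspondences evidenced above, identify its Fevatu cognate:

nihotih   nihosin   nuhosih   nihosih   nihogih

nihosih

viti ~ visi — Esgorish t corresponds to Fevatu s between vowels (before a front vowel).
vesbuk ~ vesbuh — Esgorish k corresponds to Fevatu h word-finally.
Applying these to Esgorish 'nihotik':
  nihotik → nihosik   (t→s between vowels (before a front vowel))
  nihosik → nihosih   (k→h word-finally)
So the Fevatu cognate is 'nihosih'.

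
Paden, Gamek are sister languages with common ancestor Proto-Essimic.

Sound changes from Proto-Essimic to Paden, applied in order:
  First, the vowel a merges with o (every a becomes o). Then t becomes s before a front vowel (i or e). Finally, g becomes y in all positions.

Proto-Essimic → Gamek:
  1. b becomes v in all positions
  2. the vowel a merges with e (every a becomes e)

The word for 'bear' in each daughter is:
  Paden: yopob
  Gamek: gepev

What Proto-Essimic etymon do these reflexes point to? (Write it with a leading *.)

*gapab

Position 1: Paden has y, Gamek has g. Gamek preserves g here (none of its changes turn any other segment into g), so the proto-segment is *g.
Position 2: Paden has o, Gamek has e. Taking the neighbouring segments as reconstructed: Paden o could go back to *a or *o; Gamek e could go back to *a or *e — the one source consistent with every daughter is *a.
Position 4: Paden has o, Gamek has e. Taking the neighbouring segments as reconstructed: Paden o could go back to *a or *o; Gamek e could go back to *a or *e — the one source consistent with every daughter is *a.
This points to *gapab. Verify forward in each daughter:
Paden: start from *gapab.
  rule 1 (vowel merger): gapab → gopob
  rule 2: no change — gopob
  rule 3 (unconditioned shift): gopob → yopob
  ⇒ Paden yopob
Gamek: *gapab
  gapab → gapav   [unconditioned shift]
  gapav → gepev   [vowel merger]
  giving Gamek gepev.
Only *gapab yields all of Paden yopob, Gamek gepev.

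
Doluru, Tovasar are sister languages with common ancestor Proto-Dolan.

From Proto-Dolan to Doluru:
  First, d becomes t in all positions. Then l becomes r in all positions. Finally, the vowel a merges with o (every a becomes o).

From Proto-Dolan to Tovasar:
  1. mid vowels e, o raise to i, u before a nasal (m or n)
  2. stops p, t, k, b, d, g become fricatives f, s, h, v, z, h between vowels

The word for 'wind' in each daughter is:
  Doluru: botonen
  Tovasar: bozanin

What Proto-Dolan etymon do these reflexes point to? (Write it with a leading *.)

*bodanen

Position 3: Doluru has t, Tovasar has z. Taking the neighbouring segments as reconstructed: Doluru t could go back to *t or *d; Tovasar z could go back to *d or *z — the one source consistent with every daughter is *d.
Position 4: Doluru has o, Tovasar has a. Tovasar preserves a here (none of its changes turn any other segment into a), so the proto-segment is *a.
Position 6: Doluru has e, Tovasar has i. Doluru preserves e here (none of its changes turn any other segment into e), so the proto-segment is *e.
The remaining positions agree across the daughters. Check the candidate against every language:
Doluru: *bodanen
  bodanen → botanen   [unconditioned shift]
  botanen (rule 2 does not apply)
  botanen → botonen   [vowel merger]
  giving Doluru botonen.
Tovasar: *bodanen
  bodanen → bodanin   [pre-nasal raising]
  bodanin → bozanin   [intervocalic lenition]
  giving Tovasar bozanin.
No other proto-form is consistent with every reflex, so the reconstruction is *bodanen.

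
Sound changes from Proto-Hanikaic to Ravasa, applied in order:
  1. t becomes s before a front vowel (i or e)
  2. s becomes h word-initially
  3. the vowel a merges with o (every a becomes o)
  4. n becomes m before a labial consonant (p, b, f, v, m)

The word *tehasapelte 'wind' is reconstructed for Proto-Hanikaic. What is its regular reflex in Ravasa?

Ravasa: start from *tehasapelte.
  rule 1 (palatalisation): tehasapelte → sehasapelse
  rule 2 (debuccalisation): sehasapelse → hehasapelse
  rule 3 (vowel merger): hehasapelse → hehosopelse
  rule 4: no change — hehosopelse
  ⇒ Ravasa hehosopelse

hehosopelse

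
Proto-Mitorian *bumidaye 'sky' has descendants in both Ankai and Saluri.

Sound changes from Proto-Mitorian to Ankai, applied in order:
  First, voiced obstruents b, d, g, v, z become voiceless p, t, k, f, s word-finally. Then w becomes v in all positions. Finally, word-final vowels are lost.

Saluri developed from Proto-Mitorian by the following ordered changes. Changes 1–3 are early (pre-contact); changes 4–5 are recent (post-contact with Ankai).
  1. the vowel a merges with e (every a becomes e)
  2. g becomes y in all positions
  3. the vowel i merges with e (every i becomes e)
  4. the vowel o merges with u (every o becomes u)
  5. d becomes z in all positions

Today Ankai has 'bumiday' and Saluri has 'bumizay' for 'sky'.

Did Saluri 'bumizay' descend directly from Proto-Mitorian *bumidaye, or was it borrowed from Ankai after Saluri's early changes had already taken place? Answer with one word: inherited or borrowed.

borrowed

If inherited, *bumidaye would pass through all of Saluri's changes:
Saluri: *bumidaye
  bumidaye → bumideye   [vowel merger]
  bumideye (rule 2 does not apply)
  bumideye → bumedeye   [vowel merger]
  bumedeye (rule 4 does not apply)
  bumedeye → bumezeye   [unconditioned shift]
  giving Saluri bumezeye.
If borrowed from Ankai 'bumiday' after the early changes, it would undergo only the recent ones:
  rule 4 (vowel merger): no change (bumiday)
  rule 5 (unconditioned shift): bumiday → bumizay
  ⇒ as a loan: bumizay
Saluri 'bumizay' matches the loan outcome 'bumizay', not the inherited 'bumezeye' — it skipped the early Saluri changes, so it was borrowed from Ankai.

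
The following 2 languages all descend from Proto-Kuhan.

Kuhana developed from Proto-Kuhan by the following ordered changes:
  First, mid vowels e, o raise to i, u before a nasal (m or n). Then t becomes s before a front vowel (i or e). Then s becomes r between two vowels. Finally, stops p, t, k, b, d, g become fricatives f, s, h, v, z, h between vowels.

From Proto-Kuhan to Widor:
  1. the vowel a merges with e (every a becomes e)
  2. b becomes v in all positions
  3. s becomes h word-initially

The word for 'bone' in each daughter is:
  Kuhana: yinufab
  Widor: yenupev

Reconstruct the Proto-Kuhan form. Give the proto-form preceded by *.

*yenupab

Position 5: Kuhana has f, Widor has p. Widor preserves p here (none of its changes turn any other segment into p), so the proto-segment is *p.
Position 2: Kuhana has i, Widor has e. Taking the neighbouring segments as reconstructed: Kuhana i could go back to *e or *i; Widor e could go back to *a or *e — the one source consistent with every daughter is *e.
Position 7: Kuhana has b, Widor has v. Kuhana preserves b here (none of its changes turn any other segment into b), so the proto-segment is *b.
This points to *yenupab. Verify forward in each daughter:
Kuhana: start from *yenupab.
  rule 1 (pre-nasal raising): yenupab → yinupab
  rule 2: no change — yinupab
  rule 3: no change — yinupab
  rule 4 (intervocalic lenition): yinupab → yinufab
  ⇒ Kuhana yinufab
Widor: *yenupab
  yenupab → yenupeb   [vowel merger]
  yenupeb → yenupev   [unconditioned shift]
  yenupev (rule 3 does not apply)
  giving Widor yenupev.
*yenupab is the unique common source.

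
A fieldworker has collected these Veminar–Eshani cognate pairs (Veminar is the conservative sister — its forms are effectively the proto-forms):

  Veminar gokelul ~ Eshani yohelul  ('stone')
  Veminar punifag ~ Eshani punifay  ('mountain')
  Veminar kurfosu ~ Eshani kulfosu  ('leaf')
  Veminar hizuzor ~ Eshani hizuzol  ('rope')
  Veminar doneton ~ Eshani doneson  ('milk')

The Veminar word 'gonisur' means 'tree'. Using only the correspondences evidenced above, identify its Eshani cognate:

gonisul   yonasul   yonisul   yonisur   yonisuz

gokelul ~ yohelul — Veminar g corresponds to Eshani y word-initially before a back vowel.
hizuzor ~ hizuzol — Veminar r corresponds to Eshani l word-finally.
Applying these to Veminar 'gonisur':
  gonisur → yonisur   (g→y word-initially before a back vowel)
  yonisur → yonisul   (r→l word-finally)
So the Eshani cognate is 'yonisul'.

yonisul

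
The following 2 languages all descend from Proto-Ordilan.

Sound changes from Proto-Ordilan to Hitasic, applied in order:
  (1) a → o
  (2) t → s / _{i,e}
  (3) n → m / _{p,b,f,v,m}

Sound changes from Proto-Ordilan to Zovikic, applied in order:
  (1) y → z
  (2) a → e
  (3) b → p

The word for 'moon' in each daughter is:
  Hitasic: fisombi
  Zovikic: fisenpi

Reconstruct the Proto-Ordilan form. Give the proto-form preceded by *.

Position 5: Hitasic has m, Zovikic has n. Zovikic preserves n here (none of its changes turn any other segment into n), so the proto-segment is *n.
Position 4: Hitasic has o, Zovikic has e. Taking the neighbouring segments as reconstructed: Hitasic o could go back to *a or *o; Zovikic e could go back to *a or *e — the one source consistent with every daughter is *a.
Position 6: Hitasic has b, Zovikic has p. Hitasic preserves b here (none of its changes turn any other segment into b), so the proto-segment is *b.
Continuing position by position gives *fisanbi; check it forward:
Hitasic: *fisanbi > fisonbi > fisombi  (by vowel merger, nasal place assimilation)
Zovikic: start from *fisanbi.
  rule 1: no change — fisanbi
  rule 2 (vowel merger): fisanbi → fisenbi
  rule 3 (unconditioned shift): fisenbi → fisenpi
  ⇒ Zovikic fisenpi
*fisanbi is the unique common source.

*fisanbi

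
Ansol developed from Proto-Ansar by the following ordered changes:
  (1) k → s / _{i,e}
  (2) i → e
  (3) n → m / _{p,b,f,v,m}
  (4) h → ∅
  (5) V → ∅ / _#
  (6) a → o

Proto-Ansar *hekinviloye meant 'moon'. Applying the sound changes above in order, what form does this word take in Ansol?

Ansol: *hekinviloye > hesinviloye > hesenveloye > hesemveloye > esemveloye > esemveloy  (by palatalisation, vowel merger, nasal place assimilation, h-loss, apocope)

esemveloy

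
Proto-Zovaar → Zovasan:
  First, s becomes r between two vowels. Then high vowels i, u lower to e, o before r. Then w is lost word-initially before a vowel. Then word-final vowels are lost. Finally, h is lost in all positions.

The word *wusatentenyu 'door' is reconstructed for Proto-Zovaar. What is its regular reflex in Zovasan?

Zovasan: *wusatentenyu
  wusatentenyu → wuratentenyu   [rhotacism]
  wuratentenyu → woratentenyu   [pre-rhotic lowering]
  woratentenyu → oratentenyu   [glide loss]
  oratentenyu → oratenteny   [apocope]
  oratenteny (rule 5 does not apply)
  giving Zovasan oratenteny.

oratenteny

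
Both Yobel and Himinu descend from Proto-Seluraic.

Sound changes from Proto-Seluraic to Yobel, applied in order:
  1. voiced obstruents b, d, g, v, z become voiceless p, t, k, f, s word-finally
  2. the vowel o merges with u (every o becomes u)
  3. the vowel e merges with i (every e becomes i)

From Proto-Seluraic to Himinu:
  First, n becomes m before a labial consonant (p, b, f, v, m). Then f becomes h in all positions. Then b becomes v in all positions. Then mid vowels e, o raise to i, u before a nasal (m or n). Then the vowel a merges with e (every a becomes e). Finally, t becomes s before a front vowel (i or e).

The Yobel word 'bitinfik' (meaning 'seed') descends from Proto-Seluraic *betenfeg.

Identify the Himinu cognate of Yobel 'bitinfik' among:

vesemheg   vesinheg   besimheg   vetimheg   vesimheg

Himinu: *betenfeg > betemfeg > betemheg > vetemheg > vetimheg > vesimheg  (by nasal place assimilation, unconditioned shift, unconditioned shift, pre-nasal raising, palatalisation)

vesimheg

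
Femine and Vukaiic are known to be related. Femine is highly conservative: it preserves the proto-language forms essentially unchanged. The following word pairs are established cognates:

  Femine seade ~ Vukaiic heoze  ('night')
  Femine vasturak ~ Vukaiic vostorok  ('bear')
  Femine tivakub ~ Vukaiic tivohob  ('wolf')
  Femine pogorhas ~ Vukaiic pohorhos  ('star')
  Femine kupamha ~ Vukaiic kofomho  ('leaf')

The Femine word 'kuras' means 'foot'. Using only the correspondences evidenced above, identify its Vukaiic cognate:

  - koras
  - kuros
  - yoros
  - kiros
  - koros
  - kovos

koros

vasturak ~ vostorok — Femine u corresponds to Vukaiic o after a consonant, before r.
vasturak ~ vostorok, tivakub ~ tivohob — Femine a corresponds to Vukaiic o after a consonant, before a consonant other than r, m, n, p, b, f, v.
Applying these to Femine 'kuras':
  kuras → koras   (u→o after a consonant, before r)
  koras → koros   (a→o after a consonant, before a consonant other than r, m, n, p, b, f, v)
So the Vukaiic cognate is 'koros'.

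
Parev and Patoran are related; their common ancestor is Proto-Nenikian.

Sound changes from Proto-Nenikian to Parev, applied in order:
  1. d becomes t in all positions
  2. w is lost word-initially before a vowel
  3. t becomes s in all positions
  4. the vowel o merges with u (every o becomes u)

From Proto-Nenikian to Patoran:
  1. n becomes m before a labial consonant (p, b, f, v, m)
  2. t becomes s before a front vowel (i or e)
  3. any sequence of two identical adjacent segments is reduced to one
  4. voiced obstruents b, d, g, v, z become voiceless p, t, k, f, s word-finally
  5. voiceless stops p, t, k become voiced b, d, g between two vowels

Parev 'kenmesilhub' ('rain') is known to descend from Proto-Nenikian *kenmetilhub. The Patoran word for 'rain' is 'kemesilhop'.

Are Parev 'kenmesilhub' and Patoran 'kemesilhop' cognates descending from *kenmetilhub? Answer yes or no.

no

Derive the expected Patoran reflex of *kenmetilhub:
Patoran: *kenmetilhub
  kenmetilhub → kemmetilhub   [nasal place assimilation]
  kemmetilhub → kemmesilhub   [palatalisation]
  kemmesilhub → kemesilhub   [degemination]
  kemesilhub → kemesilhup   [final devoicing]
  kemesilhup (rule 5 does not apply)
  giving Patoran kemesilhup.
The regular Patoran reflex would be 'kemesilhup', but the attested form is 'kemesilhop'. The correspondence is irregular, so they are not cognates (the Patoran form has a different source).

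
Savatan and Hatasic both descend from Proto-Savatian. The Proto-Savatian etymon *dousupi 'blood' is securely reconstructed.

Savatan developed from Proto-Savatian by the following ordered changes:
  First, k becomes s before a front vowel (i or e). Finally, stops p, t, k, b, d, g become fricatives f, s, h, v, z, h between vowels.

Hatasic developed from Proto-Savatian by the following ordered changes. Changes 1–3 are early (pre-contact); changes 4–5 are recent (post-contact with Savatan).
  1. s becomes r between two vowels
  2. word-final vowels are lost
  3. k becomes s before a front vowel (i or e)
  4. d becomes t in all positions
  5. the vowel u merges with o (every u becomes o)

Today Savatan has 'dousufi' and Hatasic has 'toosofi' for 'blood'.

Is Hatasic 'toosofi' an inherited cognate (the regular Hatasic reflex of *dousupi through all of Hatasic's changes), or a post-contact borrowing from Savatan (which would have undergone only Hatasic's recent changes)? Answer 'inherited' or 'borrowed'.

If inherited, *dousupi would pass through all of Hatasic's changes:
Hatasic: *dousupi
  dousupi → dourupi   [rhotacism]
  dourupi → dourup   [apocope]
  dourup (rule 3 does not apply)
  dourup → tourup   [unconditioned shift]
  tourup → toorop   [vowel merger]
  giving Hatasic toorop.
If borrowed from Savatan 'dousufi' after the early changes, it would undergo only the recent ones:
  rule 4 (unconditioned shift): dousufi → tousufi
  rule 5 (vowel merger): tousufi → toosofi
  ⇒ as a loan: toosofi
Hatasic 'toosofi' matches the loan outcome 'toosofi', not the inherited 'toorop' — it skipped the early Hatasic changes, so it was borrowed from Savatan.

borrowed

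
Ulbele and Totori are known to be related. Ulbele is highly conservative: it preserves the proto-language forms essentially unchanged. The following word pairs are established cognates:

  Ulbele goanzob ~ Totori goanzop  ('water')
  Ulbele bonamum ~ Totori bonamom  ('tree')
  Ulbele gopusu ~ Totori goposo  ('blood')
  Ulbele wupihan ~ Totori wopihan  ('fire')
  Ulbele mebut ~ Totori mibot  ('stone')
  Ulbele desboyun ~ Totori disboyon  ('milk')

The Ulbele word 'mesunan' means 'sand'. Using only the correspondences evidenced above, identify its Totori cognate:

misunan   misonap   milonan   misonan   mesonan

desboyun ~ disboyon — Ulbele e corresponds to Totori i after a consonant, before a consonant other than r, m, n, p, b, f, v.
desboyun ~ disboyon — Ulbele u corresponds to Totori o after a consonant, before a nasal.
Applying these to Ulbele 'mesunan':
  mesunan → misunan   (e→i after a consonant, before a consonant other than r, m, n, p, b, f, v)
  misunan → misonan   (u→o after a consonant, before a nasal)
So the Totori cognate is 'misonan'.

misonan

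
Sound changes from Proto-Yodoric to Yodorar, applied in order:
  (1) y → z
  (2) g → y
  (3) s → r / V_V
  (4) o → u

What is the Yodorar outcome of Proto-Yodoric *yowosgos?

Yodorar: *yowosgos > zowosgos > zowosyos > zuwusyus  (by unconditioned shift, unconditioned shift, vowel merger)

zuwusyus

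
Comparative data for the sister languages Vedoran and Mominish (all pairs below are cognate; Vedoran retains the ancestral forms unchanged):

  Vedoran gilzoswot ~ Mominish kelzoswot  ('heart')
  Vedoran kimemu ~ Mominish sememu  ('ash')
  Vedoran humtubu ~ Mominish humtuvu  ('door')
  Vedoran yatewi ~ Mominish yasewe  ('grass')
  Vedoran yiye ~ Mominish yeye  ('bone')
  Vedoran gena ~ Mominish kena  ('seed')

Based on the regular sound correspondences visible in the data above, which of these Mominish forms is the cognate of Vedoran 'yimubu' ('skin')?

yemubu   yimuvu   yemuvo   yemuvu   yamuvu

yemuvu

kimemu ~ sememu — Vedoran i corresponds to Mominish e after a consonant, before a nasal.
humtubu ~ humtuvu — Vedoran b corresponds to Mominish v between vowels (before a back vowel).
Applying these to Vedoran 'yimubu':
  yimubu → yemubu   (i→e after a consonant, before a nasal)
  yemubu → yemuvu   (b→v between vowels (before a back vowel))
So the Mominish cognate is 'yemuvu'.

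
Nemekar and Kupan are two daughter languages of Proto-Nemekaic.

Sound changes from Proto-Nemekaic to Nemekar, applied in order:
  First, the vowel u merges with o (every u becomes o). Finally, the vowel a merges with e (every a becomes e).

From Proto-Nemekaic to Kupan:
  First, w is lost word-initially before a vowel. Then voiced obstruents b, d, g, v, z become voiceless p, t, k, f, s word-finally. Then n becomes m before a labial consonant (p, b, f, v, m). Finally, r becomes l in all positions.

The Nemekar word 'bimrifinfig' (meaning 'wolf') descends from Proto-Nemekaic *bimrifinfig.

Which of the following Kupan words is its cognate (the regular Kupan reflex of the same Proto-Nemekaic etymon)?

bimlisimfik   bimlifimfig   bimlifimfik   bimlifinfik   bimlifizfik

Kupan: *bimrifinfig > bimrifinfik > bimrifimfik > bimlifimfik  (by final devoicing, nasal place assimilation, unconditioned shift)
Among the options, 'bimlifimfik' alone shows every Kupan change applied in order.

bimlifimfik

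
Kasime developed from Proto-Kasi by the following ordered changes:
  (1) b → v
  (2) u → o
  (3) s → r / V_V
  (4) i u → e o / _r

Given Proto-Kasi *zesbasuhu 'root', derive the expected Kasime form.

zesvaroho

Kasime: start from *zesbasuhu.
  rule 1 (unconditioned shift): zesbasuhu → zesvasuhu
  rule 2 (vowel merger): zesvasuhu → zesvasoho
  rule 3 (rhotacism): zesvasoho → zesvaroho
  rule 4: no change — zesvaroho
  ⇒ Kasime zesvaroho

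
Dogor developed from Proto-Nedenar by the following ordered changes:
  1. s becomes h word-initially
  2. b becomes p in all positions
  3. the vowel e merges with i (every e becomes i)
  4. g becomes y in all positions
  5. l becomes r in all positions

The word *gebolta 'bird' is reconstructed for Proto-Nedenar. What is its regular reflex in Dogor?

yiporta

Dogor: start from *gebolta.
  rule 1: no change — gebolta
  rule 2 (unconditioned shift): gebolta → gepolta
  rule 3 (vowel merger): gepolta → gipolta
  rule 4 (unconditioned shift): gipolta → yipolta
  rule 5 (unconditioned shift): yipolta → yiporta
  ⇒ Dogor yiporta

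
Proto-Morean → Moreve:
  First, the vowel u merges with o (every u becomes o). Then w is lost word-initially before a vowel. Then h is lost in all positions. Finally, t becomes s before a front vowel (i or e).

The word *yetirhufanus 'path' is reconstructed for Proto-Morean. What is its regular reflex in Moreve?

Moreve: *yetirhufanus > yetirhofanos > yetirofanos > yesirofanos  (by vowel merger, h-loss, palatalisation)

yesirofanos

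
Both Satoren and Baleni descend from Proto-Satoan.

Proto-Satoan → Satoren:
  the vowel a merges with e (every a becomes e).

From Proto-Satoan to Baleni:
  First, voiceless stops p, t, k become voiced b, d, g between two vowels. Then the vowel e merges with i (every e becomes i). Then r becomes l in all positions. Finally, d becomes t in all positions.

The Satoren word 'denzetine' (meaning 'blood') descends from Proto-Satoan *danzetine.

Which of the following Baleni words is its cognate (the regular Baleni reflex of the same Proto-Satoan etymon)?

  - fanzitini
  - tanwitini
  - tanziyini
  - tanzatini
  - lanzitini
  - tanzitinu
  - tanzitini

tanzitini

Baleni: start from *danzetine.
  rule 1 (intervocalic voicing): danzetine → danzedine
  rule 2 (vowel merger): danzedine → danzidini
  rule 3: no change — danzidini
  rule 4 (unconditioned shift): danzidini → tanzitini
  ⇒ Baleni tanzitini
Only 'tanzitini' matches the regular Baleni development of *danzetine.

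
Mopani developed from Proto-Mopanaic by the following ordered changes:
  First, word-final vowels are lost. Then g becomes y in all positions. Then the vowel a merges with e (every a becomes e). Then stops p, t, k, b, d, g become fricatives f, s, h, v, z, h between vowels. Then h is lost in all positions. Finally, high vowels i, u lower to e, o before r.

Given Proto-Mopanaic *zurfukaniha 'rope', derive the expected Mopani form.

Mopani: start from *zurfukaniha.
  rule 1 (apocope): zurfukaniha → zurfukanih
  rule 2: no change — zurfukanih
  rule 3 (vowel merger): zurfukanih → zurfukenih
  rule 4 (intervocalic lenition): zurfukenih → zurfuhenih
  rule 5 (h-loss): zurfuhenih → zurfueni
  rule 6 (pre-rhotic lowering): zurfueni → zorfueni
  ⇒ Mopani zorfueni

zorfueni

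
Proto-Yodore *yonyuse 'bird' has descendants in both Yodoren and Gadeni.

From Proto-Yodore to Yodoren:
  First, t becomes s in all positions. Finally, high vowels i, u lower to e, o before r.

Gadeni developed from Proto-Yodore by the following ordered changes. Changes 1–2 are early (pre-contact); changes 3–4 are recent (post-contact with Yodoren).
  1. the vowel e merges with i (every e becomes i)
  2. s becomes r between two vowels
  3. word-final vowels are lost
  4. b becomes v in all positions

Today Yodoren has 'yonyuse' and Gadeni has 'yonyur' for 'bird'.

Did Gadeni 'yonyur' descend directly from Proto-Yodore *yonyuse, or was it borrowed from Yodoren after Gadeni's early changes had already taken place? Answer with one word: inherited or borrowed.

inherited

If inherited, *yonyuse would pass through all of Gadeni's changes:
Gadeni: start from *yonyuse.
  rule 1 (vowel merger): yonyuse → yonyusi
  rule 2 (rhotacism): yonyusi → yonyuri
  rule 3 (apocope): yonyuri → yonyur
  rule 4: no change — yonyur
  ⇒ Gadeni yonyur
If borrowed from Yodoren 'yonyuse' after the early changes, it would undergo only the recent ones:
  rule 3 (apocope): yonyuse → yonyus
  rule 4 (unconditioned shift): no change (yonyus)
  ⇒ as a loan: yonyus
Gadeni 'yonyur' matches the inherited outcome exactly, so it is an inherited cognate, not a loan.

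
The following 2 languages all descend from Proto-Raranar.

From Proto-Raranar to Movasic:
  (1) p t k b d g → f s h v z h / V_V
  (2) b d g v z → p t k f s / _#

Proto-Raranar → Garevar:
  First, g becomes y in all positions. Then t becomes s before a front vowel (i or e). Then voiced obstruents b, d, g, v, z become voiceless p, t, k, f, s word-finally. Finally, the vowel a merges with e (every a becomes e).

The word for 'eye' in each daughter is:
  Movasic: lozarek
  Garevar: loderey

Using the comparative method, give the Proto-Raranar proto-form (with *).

Position 3: Movasic has z, Garevar has d. Garevar preserves d here (none of its changes turn any other segment into d), so the proto-segment is *d.
Position 4: Movasic has a, Garevar has e. Movasic preserves a here (none of its changes turn any other segment into a), so the proto-segment is *a.
Position 7: Movasic has k, Garevar has y. Taking the neighbouring segments as reconstructed: Movasic k could go back to *k or *g; Garevar y could go back to *g or *y — the one source consistent with every daughter is *g.
The remaining positions agree across the daughters. Check the candidate against every language:
Movasic: start from *lodareg.
  rule 1 (intervocalic lenition): lodareg → lozareg
  rule 2 (final devoicing): lozareg → lozarek
  ⇒ Movasic lozarek
Garevar: *lodareg
  lodareg → lodarey   [unconditioned shift]
  lodarey (rule 2 does not apply)
  lodarey (rule 3 does not apply)
  lodarey → loderey   [vowel merger]
  giving Garevar loderey.
No other proto-form is consistent with every reflex, so the reconstruction is *lodareg.

*lodareg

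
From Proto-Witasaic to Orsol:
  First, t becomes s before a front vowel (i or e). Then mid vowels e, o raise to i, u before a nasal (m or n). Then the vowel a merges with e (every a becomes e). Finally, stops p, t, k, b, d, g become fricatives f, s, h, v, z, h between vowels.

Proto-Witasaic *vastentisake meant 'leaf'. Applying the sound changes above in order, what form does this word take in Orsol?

Orsol: *vastentisake > vassensisake > vassinsisake > vessinsiseke > vessinsisehe  (by palatalisation, pre-nasal raising, vowel merger, intervocalic lenition)

vessinsisehe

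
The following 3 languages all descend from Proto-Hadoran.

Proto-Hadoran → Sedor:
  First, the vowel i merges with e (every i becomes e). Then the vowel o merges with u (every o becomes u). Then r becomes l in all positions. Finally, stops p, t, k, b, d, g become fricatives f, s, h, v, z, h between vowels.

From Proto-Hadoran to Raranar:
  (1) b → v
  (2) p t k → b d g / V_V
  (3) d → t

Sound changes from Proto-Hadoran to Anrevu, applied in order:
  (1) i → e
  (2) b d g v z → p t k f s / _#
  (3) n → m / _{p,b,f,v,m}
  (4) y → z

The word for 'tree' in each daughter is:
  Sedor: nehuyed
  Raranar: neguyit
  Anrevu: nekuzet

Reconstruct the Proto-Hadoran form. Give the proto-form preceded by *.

Position 3: Sedor has h, Raranar has g, Anrevu has k. Taking the neighbouring segments as reconstructed: Sedor h could go back to *k or *g or *h; Raranar g could go back to *k or *g; Anrevu k can only go back to *k — the one source consistent with every daughter is *k.
Position 5: Sedor has y, Raranar has y, Anrevu has z. Sedor preserves y here (none of its changes turn any other segment into y), so the proto-segment is *y.
Position 6: Sedor has e, Raranar has i, Anrevu has e. Raranar preserves i here (none of its changes turn any other segment into i), so the proto-segment is *i.
This points to *nekuyid. Verify forward in each daughter:
Sedor: *nekuyid > nekuyed > nehuyed  (by vowel merger, intervocalic lenition)
Raranar: *nekuyid > neguyid > neguyit  (by intervocalic voicing, unconditioned shift)
Anrevu: *nekuyid > nekuyed > nekuyet > nekuzet  (by vowel merger, final devoicing, unconditioned shift)
No other proto-form is consistent with every reflex, so the reconstruction is *nekuyid.

*nekuyid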